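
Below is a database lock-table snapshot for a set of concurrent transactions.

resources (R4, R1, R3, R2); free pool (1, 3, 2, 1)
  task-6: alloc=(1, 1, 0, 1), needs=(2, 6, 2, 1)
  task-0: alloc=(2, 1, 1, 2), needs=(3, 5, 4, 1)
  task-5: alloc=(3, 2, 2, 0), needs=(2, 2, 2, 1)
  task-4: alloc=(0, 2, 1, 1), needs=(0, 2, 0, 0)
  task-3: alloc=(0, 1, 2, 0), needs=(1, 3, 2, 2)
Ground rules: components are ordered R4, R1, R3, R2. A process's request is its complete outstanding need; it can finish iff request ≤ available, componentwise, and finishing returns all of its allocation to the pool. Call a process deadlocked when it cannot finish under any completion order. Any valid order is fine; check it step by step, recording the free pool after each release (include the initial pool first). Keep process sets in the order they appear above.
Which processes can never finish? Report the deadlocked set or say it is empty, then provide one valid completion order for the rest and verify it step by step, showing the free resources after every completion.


Deadlocked set: task-6, task-0 and task-5.
Key observation: once task-4, task-3 finish, the pool peaks at (1, 6, 5, 2) — and every remaining process still needs more R4 than that.
A valid finishing order for the others: task-4, task-3. Check, step by step:
  pool = (1, 3, 2, 1)
  task-4: need (0, 2, 0, 0) fits (1, 3, 2, 1); releases (0, 2, 1, 1), pool now (1, 5, 3, 2)
  task-3: need (1, 3, 2, 2) fits (1, 5, 3, 2); releases (0, 1, 2, 0), pool now (1, 6, 5, 2)
The stuck group stays short no matter what:
  blocked: task-6 wants (2, 6, 2, 1), pool (1, 6, 5, 2) — not enough R4
  blocked: task-0 wants (3, 5, 4, 1), pool (1, 6, 5, 2) — not enough R4
  blocked: task-5 wants (2, 2, 2, 1), pool (1, 6, 5, 2) — not enough R4


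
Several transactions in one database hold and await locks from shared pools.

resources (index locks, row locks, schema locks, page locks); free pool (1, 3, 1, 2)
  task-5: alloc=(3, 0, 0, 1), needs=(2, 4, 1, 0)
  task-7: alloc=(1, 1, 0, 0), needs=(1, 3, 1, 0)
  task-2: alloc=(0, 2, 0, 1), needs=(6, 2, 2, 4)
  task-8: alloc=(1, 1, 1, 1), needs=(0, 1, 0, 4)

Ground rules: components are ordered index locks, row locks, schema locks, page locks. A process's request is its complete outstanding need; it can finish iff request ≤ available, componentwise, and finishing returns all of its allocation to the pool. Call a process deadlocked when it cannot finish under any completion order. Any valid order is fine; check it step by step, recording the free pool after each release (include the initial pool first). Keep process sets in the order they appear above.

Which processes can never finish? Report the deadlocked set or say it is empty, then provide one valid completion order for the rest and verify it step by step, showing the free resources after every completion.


Deadlocked: task-2 and task-8.
Key observation: even finishing task-7, task-5 leaves just (5, 4, 1, 3) free — too little page locks for any of the remaining processes.
One completion order for the rest: task-7, task-5. Walking it through:
  pool = (1, 3, 1, 2)
  task-7: need (1, 3, 1, 0) fits (1, 3, 1, 2); releases (1, 1, 0, 0), pool now (2, 4, 1, 2)
  task-5: need (2, 4, 1, 0) fits (2, 4, 1, 2); releases (3, 0, 0, 1), pool now (5, 4, 1, 3)
The stuck group stays short no matter what:
  blocked: task-2 wants (6, 2, 2, 4), pool (5, 4, 1, 3) — not enough index locks, schema locks and page locks
  blocked: task-8 wants (0, 1, 0, 4), pool (5, 4, 1, 3) — not enough page locks


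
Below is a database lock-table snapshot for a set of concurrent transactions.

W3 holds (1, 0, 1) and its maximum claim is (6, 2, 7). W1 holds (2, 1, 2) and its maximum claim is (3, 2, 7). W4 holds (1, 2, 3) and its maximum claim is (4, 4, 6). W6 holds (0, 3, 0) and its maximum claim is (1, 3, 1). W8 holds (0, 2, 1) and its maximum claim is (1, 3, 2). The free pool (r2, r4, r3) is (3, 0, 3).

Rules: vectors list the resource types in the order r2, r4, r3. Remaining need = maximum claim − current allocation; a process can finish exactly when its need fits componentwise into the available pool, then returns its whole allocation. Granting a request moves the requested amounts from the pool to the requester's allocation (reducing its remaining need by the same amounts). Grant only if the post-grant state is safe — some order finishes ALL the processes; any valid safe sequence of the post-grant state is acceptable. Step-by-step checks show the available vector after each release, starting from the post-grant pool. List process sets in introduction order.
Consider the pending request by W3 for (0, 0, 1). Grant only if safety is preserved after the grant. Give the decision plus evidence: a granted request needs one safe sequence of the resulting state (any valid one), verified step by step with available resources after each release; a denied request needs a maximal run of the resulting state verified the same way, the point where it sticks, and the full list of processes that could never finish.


GRANT — the state after the grant stays safe, e.g. via W6, W8, W4, W1, W3.
Key observation: granting shrinks the pool to (3, 0, 2), yet W6 still fits and the chain goes through.
Check on the post-grant state, step by step:
  pool = (3, 0, 2)
  W6 needs (1, 0, 1) <= (3, 0, 2) -> finishes; pool += (0, 3, 0) = (3, 3, 2)
  W8 needs (1, 1, 1) <= (3, 3, 2) -> finishes; pool += (0, 2, 1) = (3, 5, 3)
  W4 needs (3, 2, 3) <= (3, 5, 3) -> finishes; pool += (1, 2, 3) = (4, 7, 6)
  W1 needs (1, 1, 5) <= (4, 7, 6) -> finishes; pool += (2, 1, 2) = (6, 8, 8)
  W3 needs (5, 2, 5) <= (6, 8, 8) -> finishes; pool += (1, 0, 2) = (7, 8, 10)


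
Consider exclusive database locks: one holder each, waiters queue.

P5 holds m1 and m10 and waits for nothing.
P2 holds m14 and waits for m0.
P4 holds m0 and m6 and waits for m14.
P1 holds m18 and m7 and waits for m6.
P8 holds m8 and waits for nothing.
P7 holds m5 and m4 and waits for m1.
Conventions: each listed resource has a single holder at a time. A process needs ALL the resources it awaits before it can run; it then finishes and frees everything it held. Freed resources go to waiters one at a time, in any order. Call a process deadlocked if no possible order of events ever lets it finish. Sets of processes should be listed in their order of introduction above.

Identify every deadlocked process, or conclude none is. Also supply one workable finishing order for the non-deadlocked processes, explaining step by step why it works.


The deadlocked set is P2, P4 and P1.
Key observation: the loop P2 -> P4 -> P2 blocks itself forever; P1 waits into the deadlock from upstream.
One completion order for the rest: P5, P7, P8.
Walking it through:
  P5: no waits; runs immediately, freeing m1 and m10
  P7 waits on m1 — all released -> runs and releases m5 and m4
  P8: no waits; runs immediately, freeing m8


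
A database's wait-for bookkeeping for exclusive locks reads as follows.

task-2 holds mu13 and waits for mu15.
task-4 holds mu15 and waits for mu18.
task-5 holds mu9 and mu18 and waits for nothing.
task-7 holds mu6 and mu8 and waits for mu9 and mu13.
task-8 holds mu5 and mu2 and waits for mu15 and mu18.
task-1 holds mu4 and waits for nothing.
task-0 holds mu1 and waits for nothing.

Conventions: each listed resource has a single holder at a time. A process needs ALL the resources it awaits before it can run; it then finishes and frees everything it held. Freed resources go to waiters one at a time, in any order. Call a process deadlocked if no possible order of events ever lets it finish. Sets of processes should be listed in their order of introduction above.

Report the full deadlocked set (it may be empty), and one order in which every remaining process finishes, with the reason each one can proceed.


Nothing here is deadlocked.
Key observation: the waits form no ring: some process can always run, and its releases unblock the others one by one.
One completion order for the rest: task-5, task-4, task-1, task-2, task-0, task-8, task-7.
Step-by-step check:
  task-5 waits on nothing -> runs at once and releases mu9 and mu18
  run task-4 (all its waits — mu18 — are resolved); releases mu15
  task-1 waits on nothing -> runs at once and releases mu4
  run task-2 (all its waits — mu15 — are resolved); releases mu13
  task-0 waits on nothing -> runs at once and releases mu1
  run task-8 (all its waits — mu15 and mu18 — are resolved); releases mu5 and mu2
  run task-7 (all its waits — mu9 and mu13 — are resolved); releases mu6 and mu8


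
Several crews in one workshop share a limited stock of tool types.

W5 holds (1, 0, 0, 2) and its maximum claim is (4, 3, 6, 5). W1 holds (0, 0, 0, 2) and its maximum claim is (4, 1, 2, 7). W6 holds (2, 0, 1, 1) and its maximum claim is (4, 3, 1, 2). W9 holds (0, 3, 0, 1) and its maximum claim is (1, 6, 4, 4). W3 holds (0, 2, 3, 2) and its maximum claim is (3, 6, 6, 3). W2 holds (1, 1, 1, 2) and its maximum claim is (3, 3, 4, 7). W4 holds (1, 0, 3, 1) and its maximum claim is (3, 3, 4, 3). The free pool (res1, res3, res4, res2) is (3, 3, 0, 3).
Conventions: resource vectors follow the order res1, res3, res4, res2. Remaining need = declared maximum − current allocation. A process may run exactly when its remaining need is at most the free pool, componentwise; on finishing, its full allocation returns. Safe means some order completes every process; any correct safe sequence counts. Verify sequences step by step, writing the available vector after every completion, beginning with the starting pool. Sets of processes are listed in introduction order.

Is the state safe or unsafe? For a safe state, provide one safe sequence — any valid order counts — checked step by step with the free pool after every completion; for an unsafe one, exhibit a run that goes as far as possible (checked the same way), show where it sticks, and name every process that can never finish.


SAFE — a valid safe sequence is W6, W4, W2, W1, W3, W5, W9.
Key observation: W6 is the earliest step where a requested resource binds exactly: need (2, 3, 0, 1), pool (3, 3, 0, 3) at its turn.
Walking it through:
  pool = (3, 3, 0, 3)
  run W6 (needs (2, 3, 0, 1), free (3, 3, 0, 3)); after release of (2, 0, 1, 1) the pool is (5, 3, 1, 4)
  run W4 (needs (2, 3, 1, 2), free (5, 3, 1, 4)); after release of (1, 0, 3, 1) the pool is (6, 3, 4, 5)
  run W2 (needs (2, 2, 3, 5), free (6, 3, 4, 5)); after release of (1, 1, 1, 2) the pool is (7, 4, 5, 7)
  run W1 (needs (4, 1, 2, 5), free (7, 4, 5, 7)); after release of (0, 0, 0, 2) the pool is (7, 4, 5, 9)
  run W3 (needs (3, 4, 3, 1), free (7, 4, 5, 9)); after release of (0, 2, 3, 2) the pool is (7, 6, 8, 11)
  run W5 (needs (3, 3, 6, 3), free (7, 6, 8, 11)); after release of (1, 0, 0, 2) the pool is (8, 6, 8, 13)
  run W9 (needs (1, 3, 4, 3), free (8, 6, 8, 13)); after release of (0, 3, 0, 1) the pool is (8, 9, 8, 14)


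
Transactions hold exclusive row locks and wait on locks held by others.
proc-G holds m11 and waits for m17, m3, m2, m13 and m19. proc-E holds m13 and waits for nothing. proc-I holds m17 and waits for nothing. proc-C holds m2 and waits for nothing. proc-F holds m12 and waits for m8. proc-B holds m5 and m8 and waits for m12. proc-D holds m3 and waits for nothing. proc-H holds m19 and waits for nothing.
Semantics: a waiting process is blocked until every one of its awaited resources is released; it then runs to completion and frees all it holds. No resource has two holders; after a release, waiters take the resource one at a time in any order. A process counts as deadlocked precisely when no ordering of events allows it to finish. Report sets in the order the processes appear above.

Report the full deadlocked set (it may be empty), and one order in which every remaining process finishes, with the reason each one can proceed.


Deadlocked: proc-F and proc-B.
Key observation: the waits loop around proc-F -> proc-B -> proc-F with no way out; no other process is dragged down with it.
One completion order for the rest: proc-D, proc-H, proc-C, proc-E, proc-I, proc-G.
Check, step by step:
  run proc-D (it waits on nothing); releases m3
  run proc-H (it waits on nothing); releases m19
  run proc-C (it waits on nothing); releases m2
  run proc-E (it waits on nothing); releases m13
  run proc-I (it waits on nothing); releases m17
  proc-G: everything it awaited (m17, m3, m2, m13 and m19) is free; runs, freeing m11


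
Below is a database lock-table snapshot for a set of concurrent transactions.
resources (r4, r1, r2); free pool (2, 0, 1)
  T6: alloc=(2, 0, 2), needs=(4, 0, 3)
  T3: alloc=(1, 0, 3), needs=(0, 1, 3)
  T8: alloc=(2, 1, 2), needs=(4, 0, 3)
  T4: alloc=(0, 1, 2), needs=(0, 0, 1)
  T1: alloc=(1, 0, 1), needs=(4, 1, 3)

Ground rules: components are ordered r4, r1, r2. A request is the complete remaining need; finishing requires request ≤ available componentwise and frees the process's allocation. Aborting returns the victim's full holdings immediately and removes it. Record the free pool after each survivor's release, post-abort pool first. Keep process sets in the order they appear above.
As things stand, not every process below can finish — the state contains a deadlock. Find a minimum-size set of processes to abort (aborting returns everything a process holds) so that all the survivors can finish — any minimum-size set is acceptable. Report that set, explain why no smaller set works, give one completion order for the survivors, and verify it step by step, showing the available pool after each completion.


Minimum abort set: T6.
Key observation: T8 had no path to completion before; after the abort of T6 ((2, 0, 2) returned), step 2 is where it fits.
No smaller set exists: with zero aborts the deadlock remains.
The survivors complete as T4, T8, T1, T3. Walking it through (starting from the post-abort pool):
  pool = (4, 0, 3)
  T4 needs (0, 0, 1) <= (4, 0, 3) -> finishes; pool += (0, 1, 2) = (4, 1, 5)
  T8 needs (4, 0, 3) <= (4, 1, 5) -> finishes; pool += (2, 1, 2) = (6, 2, 7)
  T1 needs (4, 1, 3) <= (6, 2, 7) -> finishes; pool += (1, 0, 1) = (7, 2, 8)
  T3 needs (0, 1, 3) <= (7, 2, 8) -> finishes; pool += (1, 0, 3) = (8, 2, 11)


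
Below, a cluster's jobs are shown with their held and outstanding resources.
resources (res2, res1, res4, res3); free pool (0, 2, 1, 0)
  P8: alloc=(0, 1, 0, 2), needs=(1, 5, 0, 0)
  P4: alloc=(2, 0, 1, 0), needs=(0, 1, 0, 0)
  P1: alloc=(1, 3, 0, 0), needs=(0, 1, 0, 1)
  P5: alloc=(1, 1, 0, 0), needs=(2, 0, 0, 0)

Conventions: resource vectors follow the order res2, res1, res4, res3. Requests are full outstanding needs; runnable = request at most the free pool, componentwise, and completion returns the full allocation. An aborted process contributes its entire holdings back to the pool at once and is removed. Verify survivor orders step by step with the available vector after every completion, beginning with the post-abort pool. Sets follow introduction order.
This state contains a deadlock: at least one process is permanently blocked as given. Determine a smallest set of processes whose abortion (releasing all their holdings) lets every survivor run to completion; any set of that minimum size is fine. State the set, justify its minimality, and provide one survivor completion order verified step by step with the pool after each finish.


Abort P8.
Key observation: no ordering could ever have run P1 before the abort of P8; with (0, 1, 0, 2) back in the pool it fits at step 2.
Minimality: the empty abort set fails — the state is deadlocked as it stands.
Survivors finish in the order: P4, P1, P5. Step-by-step check (pool after the aborts first):
  pool = (0, 3, 1, 2)
  P4 needs (0, 1, 0, 0) <= (0, 3, 1, 2) -> finishes; pool += (2, 0, 1, 0) = (2, 3, 2, 2)
  P1 needs (0, 1, 0, 1) <= (2, 3, 2, 2) -> finishes; pool += (1, 3, 0, 0) = (3, 6, 2, 2)
  P5 needs (2, 0, 0, 0) <= (3, 6, 2, 2) -> finishes; pool += (1, 1, 0, 0) = (4, 7, 2, 2)


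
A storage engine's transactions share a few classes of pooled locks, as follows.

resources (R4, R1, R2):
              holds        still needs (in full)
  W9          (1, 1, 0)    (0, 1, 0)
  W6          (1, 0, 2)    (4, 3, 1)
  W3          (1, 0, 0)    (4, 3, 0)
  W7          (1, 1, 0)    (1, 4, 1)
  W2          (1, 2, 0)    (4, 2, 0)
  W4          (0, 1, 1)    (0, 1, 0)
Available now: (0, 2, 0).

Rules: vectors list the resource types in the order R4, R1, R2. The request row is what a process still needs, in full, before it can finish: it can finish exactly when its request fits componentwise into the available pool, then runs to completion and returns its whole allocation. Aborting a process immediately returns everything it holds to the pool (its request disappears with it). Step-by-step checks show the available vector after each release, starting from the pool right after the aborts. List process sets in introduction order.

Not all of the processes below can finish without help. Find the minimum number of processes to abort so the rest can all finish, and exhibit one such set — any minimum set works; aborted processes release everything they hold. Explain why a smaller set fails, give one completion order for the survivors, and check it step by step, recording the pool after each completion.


Abort W6 and W3.
Key observation: W2 had no path to completion before; after the abort of W6 and W3 ((2, 0, 2) returned), step 4 is where it fits.
Why nothing smaller works — every single abort fails: W9 alone leaves W6 blocked (short on R4); W6 alone leaves W3 blocked (short on R4); W3 alone leaves W6 blocked (short on R4); W7 alone leaves W6 blocked (short on R4); W2 alone leaves W6 blocked (short on R4); W4 alone leaves W6 blocked (short on R4).
One survivor order: W9, W4, W7, W2. Verifying each step (post-abort pool first):
  pool = (2, 2, 2)
  W9 needs (0, 1, 0) <= (2, 2, 2) -> finishes; pool += (1, 1, 0) = (3, 3, 2)
  W4 needs (0, 1, 0) <= (3, 3, 2) -> finishes; pool += (0, 1, 1) = (3, 4, 3)
  W7 needs (1, 4, 1) <= (3, 4, 3) -> finishes; pool += (1, 1, 0) = (4, 5, 3)
  W2 needs (4, 2, 0) <= (4, 5, 3) -> finishes; pool += (1, 2, 0) = (5, 7, 3)


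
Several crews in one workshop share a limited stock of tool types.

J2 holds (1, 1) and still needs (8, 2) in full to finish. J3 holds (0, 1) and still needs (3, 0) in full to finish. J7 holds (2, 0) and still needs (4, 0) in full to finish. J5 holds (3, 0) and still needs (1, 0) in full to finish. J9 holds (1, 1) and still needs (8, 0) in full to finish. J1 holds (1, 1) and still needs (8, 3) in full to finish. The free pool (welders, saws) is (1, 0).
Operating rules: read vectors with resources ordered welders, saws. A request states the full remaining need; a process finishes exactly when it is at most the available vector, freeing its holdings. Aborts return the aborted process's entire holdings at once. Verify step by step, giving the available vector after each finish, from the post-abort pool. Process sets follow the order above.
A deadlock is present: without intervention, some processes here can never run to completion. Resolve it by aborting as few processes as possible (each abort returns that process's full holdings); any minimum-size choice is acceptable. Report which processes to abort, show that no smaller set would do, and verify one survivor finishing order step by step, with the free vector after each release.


Minimum abort set: J2 and J9.
Key observation: J1 had no path to completion before; after the abort of J2 and J9 ((2, 2) returned), step 4 is where it fits.
Why nothing smaller works — every single abort fails: J2 alone leaves J9 blocked (short on welders); J3 alone leaves J2 blocked (short on welders and saws); J7 alone leaves J2 blocked (short on welders and saws); J5 alone leaves J2 blocked (short on welders and saws); J9 alone leaves J2 blocked (short on welders); J1 alone leaves J2 blocked (short on welders).
Survivors finish in the order: J5, J3, J7, J1. Verifying each step (pool after the aborts first):
  pool = (3, 2)
  run J5 (needs (1, 0), free (3, 2)); after release of (3, 0) the pool is (6, 2)
  run J3 (needs (3, 0), free (6, 2)); after release of (0, 1) the pool is (6, 3)
  run J7 (needs (4, 0), free (6, 3)); after release of (2, 0) the pool is (8, 3)
  run J1 (needs (8, 3), free (8, 3)); after release of (1, 1) the pool is (9, 4)


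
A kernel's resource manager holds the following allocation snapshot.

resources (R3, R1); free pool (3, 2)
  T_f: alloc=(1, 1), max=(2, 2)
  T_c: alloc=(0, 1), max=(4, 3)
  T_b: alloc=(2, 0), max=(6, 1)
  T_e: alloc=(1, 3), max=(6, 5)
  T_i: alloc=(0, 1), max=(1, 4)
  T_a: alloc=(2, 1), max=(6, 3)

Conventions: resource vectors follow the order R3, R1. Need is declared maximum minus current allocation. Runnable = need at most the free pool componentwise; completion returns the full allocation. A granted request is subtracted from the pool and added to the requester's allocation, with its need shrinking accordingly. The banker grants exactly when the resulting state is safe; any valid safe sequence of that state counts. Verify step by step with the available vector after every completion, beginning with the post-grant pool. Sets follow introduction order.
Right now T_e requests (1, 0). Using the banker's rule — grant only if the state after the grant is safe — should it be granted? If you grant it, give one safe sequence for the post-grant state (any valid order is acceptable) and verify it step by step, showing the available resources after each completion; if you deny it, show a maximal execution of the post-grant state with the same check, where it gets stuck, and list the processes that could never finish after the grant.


DENY: after the grant no complete ordering would exist.
Key observation: R3 is the bottleneck — with T_f, T_i done the pool holds (3, 4), short of every remaining need.
On the post-grant state, T_f, T_i is a maximal run — nothing extends it. Check, step by step:
  pool = (2, 2)
  T_f: need (1, 1) fits (2, 2); releases (1, 1), pool now (3, 3)
  T_i: need (1, 3) fits (3, 3); releases (0, 1), pool now (3, 4)
  blocked: T_c wants (4, 2), pool (3, 4) — not enough R3
  blocked: T_b wants (4, 1), pool (3, 4) — not enough R3
  blocked: T_e wants (4, 2), pool (3, 4) — not enough R3
  blocked: T_a wants (4, 2), pool (3, 4) — not enough R3
Processes that could never finish after the grant: T_c, T_b, T_e and T_a.


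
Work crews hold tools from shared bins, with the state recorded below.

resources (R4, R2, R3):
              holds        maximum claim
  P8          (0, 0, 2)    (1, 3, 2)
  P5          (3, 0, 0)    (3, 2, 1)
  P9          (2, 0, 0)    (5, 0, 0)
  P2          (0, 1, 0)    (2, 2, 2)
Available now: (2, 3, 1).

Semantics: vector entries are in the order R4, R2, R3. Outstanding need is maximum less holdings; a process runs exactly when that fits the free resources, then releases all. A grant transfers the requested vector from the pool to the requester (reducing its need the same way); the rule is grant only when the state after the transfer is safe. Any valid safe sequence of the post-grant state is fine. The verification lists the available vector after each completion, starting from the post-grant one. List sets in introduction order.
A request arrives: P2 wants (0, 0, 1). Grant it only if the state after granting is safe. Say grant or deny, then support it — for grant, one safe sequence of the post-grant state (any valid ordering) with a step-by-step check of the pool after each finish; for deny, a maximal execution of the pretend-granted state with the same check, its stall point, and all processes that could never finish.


GRANT. The post-grant state is safe; one safe sequence: P8, P5, P9, P2.
Key observation: the grant leaves (2, 3, 0) free — enough for P8, whose release restarts the cascade.
Verifying the post-grant state step by step:
  pool = (2, 3, 0)
  P8: need (1, 3, 0) fits (2, 3, 0); releases (0, 0, 2), pool now (2, 3, 2)
  P5: need (0, 2, 1) fits (2, 3, 2); releases (3, 0, 0), pool now (5, 3, 2)
  P9: need (3, 0, 0) fits (5, 3, 2); releases (2, 0, 0), pool now (7, 3, 2)
  P2: need (2, 1, 1) fits (7, 3, 2); releases (0, 1, 1), pool now (7, 4, 3)


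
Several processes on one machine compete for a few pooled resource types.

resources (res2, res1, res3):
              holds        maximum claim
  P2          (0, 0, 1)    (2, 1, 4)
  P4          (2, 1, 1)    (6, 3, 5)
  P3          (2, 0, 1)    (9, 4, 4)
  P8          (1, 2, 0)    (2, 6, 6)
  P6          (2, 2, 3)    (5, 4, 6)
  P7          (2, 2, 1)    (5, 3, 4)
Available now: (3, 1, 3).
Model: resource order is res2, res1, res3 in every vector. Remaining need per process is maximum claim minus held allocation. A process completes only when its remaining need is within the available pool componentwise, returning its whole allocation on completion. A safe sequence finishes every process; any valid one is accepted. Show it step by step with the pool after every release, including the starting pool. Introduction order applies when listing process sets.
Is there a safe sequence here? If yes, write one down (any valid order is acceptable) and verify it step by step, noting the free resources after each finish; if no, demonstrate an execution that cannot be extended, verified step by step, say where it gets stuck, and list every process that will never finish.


The state is SAFE; one workable sequence: P2, P7, P6, P3, P4, P8.
Key observation: P2 marks the first exact bind of the order: its need (2, 1, 3) fits the free (3, 1, 3) with zero slack on a requested resource.
Check, step by step:
  pool = (3, 1, 3)
  P2 needs (2, 1, 3) <= (3, 1, 3) -> finishes; pool += (0, 0, 1) = (3, 1, 4)
  P7 needs (3, 1, 3) <= (3, 1, 4) -> finishes; pool += (2, 2, 1) = (5, 3, 5)
  P6 needs (3, 2, 3) <= (5, 3, 5) -> finishes; pool += (2, 2, 3) = (7, 5, 8)
  P3 needs (7, 4, 3) <= (7, 5, 8) -> finishes; pool += (2, 0, 1) = (9, 5, 9)
  P4 needs (4, 2, 4) <= (9, 5, 9) -> finishes; pool += (2, 1, 1) = (11, 6, 10)
  P8 needs (1, 4, 6) <= (11, 6, 10) -> finishes; pool += (1, 2, 0) = (12, 8, 10)


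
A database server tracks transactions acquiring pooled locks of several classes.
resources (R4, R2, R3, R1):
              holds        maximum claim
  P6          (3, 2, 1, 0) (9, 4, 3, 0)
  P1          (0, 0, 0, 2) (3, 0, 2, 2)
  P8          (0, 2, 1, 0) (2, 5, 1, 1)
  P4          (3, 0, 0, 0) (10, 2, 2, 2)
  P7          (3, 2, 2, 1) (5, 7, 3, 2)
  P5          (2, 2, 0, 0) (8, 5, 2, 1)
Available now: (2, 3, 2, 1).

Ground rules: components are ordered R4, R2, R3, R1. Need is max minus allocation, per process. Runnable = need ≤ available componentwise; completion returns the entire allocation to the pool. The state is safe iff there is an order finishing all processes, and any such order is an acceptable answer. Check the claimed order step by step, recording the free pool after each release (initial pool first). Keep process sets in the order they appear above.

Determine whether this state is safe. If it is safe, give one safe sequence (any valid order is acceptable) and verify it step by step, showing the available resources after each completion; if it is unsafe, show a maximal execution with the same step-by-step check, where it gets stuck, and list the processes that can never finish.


UNSAFE.
Key observation: once P8, P7, P1 finish, the pool peaks at (5, 7, 5, 4) — and every remaining process still needs more R4 than that.
A maximal execution: P8, P7, P1 — then nothing else fits. Walking it through:
  pool = (2, 3, 2, 1)
  P8 needs (2, 3, 0, 1) <= (2, 3, 2, 1) -> finishes; pool += (0, 2, 1, 0) = (2, 5, 3, 1)
  P7 needs (2, 5, 1, 1) <= (2, 5, 3, 1) -> finishes; pool += (3, 2, 2, 1) = (5, 7, 5, 2)
  P1 needs (3, 0, 2, 0) <= (5, 7, 5, 2) -> finishes; pool += (0, 0, 0, 2) = (5, 7, 5, 4)
  P6 still needs (6, 2, 2, 0) but only (5, 7, 5, 4) is free — short on R4
  P4 still needs (7, 2, 2, 2) but only (5, 7, 5, 4) is free — short on R4
  P5 still needs (6, 3, 2, 1) but only (5, 7, 5, 4) is free — short on R4
Permanently blocked: P6, P4 and P5.


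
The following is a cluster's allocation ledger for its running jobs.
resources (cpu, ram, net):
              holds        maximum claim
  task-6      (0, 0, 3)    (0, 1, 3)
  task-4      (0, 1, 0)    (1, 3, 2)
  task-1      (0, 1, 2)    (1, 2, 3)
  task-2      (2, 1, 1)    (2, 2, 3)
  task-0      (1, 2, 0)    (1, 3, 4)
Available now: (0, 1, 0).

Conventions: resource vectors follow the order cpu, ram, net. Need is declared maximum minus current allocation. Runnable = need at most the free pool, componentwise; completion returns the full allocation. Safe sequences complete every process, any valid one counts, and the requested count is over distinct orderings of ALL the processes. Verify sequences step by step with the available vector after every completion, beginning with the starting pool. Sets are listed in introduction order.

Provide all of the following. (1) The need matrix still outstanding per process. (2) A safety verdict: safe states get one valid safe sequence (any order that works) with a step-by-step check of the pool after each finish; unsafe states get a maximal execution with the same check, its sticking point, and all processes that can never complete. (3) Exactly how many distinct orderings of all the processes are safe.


(1) Remaining need (order cpu, ram, net):
  task-6: (0, 1, 0)
  task-4: (1, 2, 2)
  task-1: (1, 1, 1)
  task-2: (0, 1, 2)
  task-0: (0, 1, 4)
(2) The state is SAFE; one workable sequence: task-6, task-2, task-4, task-1, task-0.
Key observation: at task-6 the run first touches a limit — (0, 1, 0) against (0, 1, 0), exact on a resource it actually requests.
Walking it through:
  pool = (0, 1, 0)
  task-6: need (0, 1, 0) fits (0, 1, 0); releases (0, 0, 3), pool now (0, 1, 3)
  task-2: need (0, 1, 2) fits (0, 1, 3); releases (2, 1, 1), pool now (2, 2, 4)
  task-4: need (1, 2, 2) fits (2, 2, 4); releases (0, 1, 0), pool now (2, 3, 4)
  task-1: need (1, 1, 1) fits (2, 3, 4); releases (0, 1, 2), pool now (2, 4, 6)
  task-0: need (0, 1, 4) fits (2, 4, 6); releases (1, 2, 0), pool now (3, 6, 6)
(3) Exactly 6 of the possible complete orderings are safe sequences.


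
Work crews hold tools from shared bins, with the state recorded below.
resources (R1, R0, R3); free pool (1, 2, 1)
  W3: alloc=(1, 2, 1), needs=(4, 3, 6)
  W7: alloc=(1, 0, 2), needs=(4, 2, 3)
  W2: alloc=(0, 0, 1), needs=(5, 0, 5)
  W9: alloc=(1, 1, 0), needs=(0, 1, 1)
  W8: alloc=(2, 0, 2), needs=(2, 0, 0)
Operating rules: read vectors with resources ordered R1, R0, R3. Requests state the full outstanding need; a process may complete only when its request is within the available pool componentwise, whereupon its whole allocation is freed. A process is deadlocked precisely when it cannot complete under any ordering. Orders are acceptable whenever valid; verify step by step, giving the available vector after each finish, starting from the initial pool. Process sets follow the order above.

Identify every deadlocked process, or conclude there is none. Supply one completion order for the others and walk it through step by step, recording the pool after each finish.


Nothing here is deadlocked.
Key observation: W9 can run right away; the returned allocation unlocks the remaining processes in turn.
One completion order for the rest: W9, W8, W7, W2, W3. Check, step by step:
  pool = (1, 2, 1)
  W9 needs (0, 1, 1) <= (1, 2, 1) -> finishes; pool += (1, 1, 0) = (2, 3, 1)
  W8 needs (2, 0, 0) <= (2, 3, 1) -> finishes; pool += (2, 0, 2) = (4, 3, 3)
  W7 needs (4, 2, 3) <= (4, 3, 3) -> finishes; pool += (1, 0, 2) = (5, 3, 5)
  W2 needs (5, 0, 5) <= (5, 3, 5) -> finishes; pool += (0, 0, 1) = (5, 3, 6)
  W3 needs (4, 3, 6) <= (5, 3, 6) -> finishes; pool += (1, 2, 1) = (6, 5, 7)


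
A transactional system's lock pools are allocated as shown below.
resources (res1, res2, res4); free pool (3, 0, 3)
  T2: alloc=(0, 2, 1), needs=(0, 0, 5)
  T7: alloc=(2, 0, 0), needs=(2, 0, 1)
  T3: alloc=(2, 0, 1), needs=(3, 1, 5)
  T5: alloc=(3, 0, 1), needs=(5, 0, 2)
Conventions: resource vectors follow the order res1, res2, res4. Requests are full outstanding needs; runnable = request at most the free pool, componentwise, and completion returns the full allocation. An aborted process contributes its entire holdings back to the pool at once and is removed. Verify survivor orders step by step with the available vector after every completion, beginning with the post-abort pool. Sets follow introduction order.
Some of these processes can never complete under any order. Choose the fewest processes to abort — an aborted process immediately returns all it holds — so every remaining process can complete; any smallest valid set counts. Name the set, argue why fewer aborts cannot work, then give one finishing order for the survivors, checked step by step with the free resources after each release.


Minimum abort set: T2.
Key observation: T3 was stuck for good until T2 gave back (0, 2, 1); in the order shown it finishes at step 3.
Why nothing smaller works: aborting no one leaves the state deadlocked as given.
One survivor order: T7, T5, T3. Check, step by step (post-abort pool first):
  pool = (3, 2, 4)
  run T7 (needs (2, 0, 1), free (3, 2, 4)); after release of (2, 0, 0) the pool is (5, 2, 4)
  run T5 (needs (5, 0, 2), free (5, 2, 4)); after release of (3, 0, 1) the pool is (8, 2, 5)
  run T3 (needs (3, 1, 5), free (8, 2, 5)); after release of (2, 0, 1) the pool is (10, 2, 6)


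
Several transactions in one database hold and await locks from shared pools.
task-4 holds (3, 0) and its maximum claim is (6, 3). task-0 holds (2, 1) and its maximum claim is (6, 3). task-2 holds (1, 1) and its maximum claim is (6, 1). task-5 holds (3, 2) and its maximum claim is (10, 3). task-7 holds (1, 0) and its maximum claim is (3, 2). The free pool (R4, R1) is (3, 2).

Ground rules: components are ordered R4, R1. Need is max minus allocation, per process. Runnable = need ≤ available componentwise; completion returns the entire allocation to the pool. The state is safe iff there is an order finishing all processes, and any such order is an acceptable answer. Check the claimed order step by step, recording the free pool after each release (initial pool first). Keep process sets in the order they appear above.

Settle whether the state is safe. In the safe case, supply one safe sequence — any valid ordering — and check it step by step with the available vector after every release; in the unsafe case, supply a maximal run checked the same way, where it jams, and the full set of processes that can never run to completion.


SAFE, for example via the order task-7, task-0, task-4, task-2, task-5.
Key observation: the first exact fit in this order is task-7 — it needs (2, 2) with (3, 2) free, meeting a requested resource to the last unit.
Check, step by step:
  pool = (3, 2)
  task-7: need (2, 2) fits (3, 2); releases (1, 0), pool now (4, 2)
  task-0: need (4, 2) fits (4, 2); releases (2, 1), pool now (6, 3)
  task-4: need (3, 3) fits (6, 3); releases (3, 0), pool now (9, 3)
  task-2: need (5, 0) fits (9, 3); releases (1, 1), pool now (10, 4)
  task-5: need (7, 1) fits (10, 4); releases (3, 2), pool now (13, 6)


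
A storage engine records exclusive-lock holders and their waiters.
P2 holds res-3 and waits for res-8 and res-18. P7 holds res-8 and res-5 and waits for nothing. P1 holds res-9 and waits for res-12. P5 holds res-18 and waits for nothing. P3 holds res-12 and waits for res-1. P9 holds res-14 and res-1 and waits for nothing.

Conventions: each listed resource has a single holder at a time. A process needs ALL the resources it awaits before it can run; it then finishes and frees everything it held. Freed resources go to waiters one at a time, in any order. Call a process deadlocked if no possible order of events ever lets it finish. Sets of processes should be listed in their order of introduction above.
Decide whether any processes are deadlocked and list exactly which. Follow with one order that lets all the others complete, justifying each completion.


No process is deadlocked.
Key observation: the wait graph is acyclic; completion cascades from the unblocked processes through everyone else.
A valid finishing order for the others: P5, P9, P3, P7, P2, P1.
Walking it through:
  run P5 (it waits on nothing); releases res-18
  run P9 (it waits on nothing); releases res-14 and res-1
  P3: everything it awaited (res-1) is free; runs, freeing res-12
  run P7 (it waits on nothing); releases res-8 and res-5
  P2: everything it awaited (res-8 and res-18) is free; runs, freeing res-3
  P1: everything it awaited (res-12) is free; runs, freeing res-9


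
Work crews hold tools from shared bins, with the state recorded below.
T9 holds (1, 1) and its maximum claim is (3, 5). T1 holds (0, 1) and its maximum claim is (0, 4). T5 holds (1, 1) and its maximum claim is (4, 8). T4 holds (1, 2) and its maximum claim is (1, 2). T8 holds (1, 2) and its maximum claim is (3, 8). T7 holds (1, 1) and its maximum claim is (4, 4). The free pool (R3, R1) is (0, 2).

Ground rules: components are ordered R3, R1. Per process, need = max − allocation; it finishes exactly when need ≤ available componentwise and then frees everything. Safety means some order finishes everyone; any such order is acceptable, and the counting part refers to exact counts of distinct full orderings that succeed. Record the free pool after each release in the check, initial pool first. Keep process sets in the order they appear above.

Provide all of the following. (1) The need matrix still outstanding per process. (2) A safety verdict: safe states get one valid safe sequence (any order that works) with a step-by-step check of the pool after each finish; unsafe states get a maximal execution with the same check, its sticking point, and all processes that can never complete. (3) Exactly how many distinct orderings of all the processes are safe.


(1) Outstanding need per process (order R3, R1):
  T9: (2, 4)
  T1: (0, 3)
  T5: (3, 7)
  T4: (0, 0)
  T8: (2, 6)
  T7: (3, 3)
(2) The state is UNSAFE.
Key observation: the wall is R3: completing T4, T1 brings the pool only to (1, 5), and all the rest need more.
Going as far as possible: T4, T1; after that, nothing fits. Walking it through:
  pool = (0, 2)
  run T4 (needs (0, 0), free (0, 2)); after release of (1, 2) the pool is (1, 4)
  run T1 (needs (0, 3), free (1, 4)); after release of (0, 1) the pool is (1, 5)
  T9 cannot run: need (2, 4) vs free (1, 5) (insufficient R3)
  T5 cannot run: need (3, 7) vs free (1, 5) (insufficient R3 and R1)
  T8 cannot run: need (2, 6) vs free (1, 5) (insufficient R3 and R1)
  T7 cannot run: need (3, 3) vs free (1, 5) (insufficient R3)
Permanently blocked: T9, T5, T8 and T7.
(3) Precisely 0 of the possible complete orderings are safe sequences.


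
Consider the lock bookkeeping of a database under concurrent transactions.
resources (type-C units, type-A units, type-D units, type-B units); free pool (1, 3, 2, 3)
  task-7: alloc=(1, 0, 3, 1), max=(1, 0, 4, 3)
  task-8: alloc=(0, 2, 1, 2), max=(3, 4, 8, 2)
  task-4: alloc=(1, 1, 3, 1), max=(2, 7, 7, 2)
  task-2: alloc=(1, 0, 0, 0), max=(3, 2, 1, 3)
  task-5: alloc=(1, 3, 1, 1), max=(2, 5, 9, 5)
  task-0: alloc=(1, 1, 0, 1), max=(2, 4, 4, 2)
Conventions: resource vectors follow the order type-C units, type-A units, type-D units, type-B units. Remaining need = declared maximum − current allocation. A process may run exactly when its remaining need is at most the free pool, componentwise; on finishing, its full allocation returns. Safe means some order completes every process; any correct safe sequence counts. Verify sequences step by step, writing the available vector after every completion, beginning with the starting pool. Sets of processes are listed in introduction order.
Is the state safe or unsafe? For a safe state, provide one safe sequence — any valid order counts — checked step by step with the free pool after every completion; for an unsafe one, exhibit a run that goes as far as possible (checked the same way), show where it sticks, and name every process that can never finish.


UNSAFE.
Key observation: after task-7, task-0, task-2 the pool peaks at (4, 4, 5, 5), and each blocked process is short somewhere: task-8 on type-D units; task-4 on type-A units; task-5 on type-D units.
A maximal execution: task-7, task-0, task-2 — then nothing else fits. Walking it through:
  pool = (1, 3, 2, 3)
  task-7: need (0, 0, 1, 2) fits (1, 3, 2, 3); releases (1, 0, 3, 1), pool now (2, 3, 5, 4)
  task-0: need (1, 3, 4, 1) fits (2, 3, 5, 4); releases (1, 1, 0, 1), pool now (3, 4, 5, 5)
  task-2: need (2, 2, 1, 3) fits (3, 4, 5, 5); releases (1, 0, 0, 0), pool now (4, 4, 5, 5)
  task-8 still needs (3, 2, 7, 0) but only (4, 4, 5, 5) is free — short on type-D units
  task-4 still needs (1, 6, 4, 1) but only (4, 4, 5, 5) is free — short on type-A units
  task-5 still needs (1, 2, 8, 4) but only (4, 4, 5, 5) is free — short on type-D units
Never able to finish: task-8, task-4 and task-5.
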